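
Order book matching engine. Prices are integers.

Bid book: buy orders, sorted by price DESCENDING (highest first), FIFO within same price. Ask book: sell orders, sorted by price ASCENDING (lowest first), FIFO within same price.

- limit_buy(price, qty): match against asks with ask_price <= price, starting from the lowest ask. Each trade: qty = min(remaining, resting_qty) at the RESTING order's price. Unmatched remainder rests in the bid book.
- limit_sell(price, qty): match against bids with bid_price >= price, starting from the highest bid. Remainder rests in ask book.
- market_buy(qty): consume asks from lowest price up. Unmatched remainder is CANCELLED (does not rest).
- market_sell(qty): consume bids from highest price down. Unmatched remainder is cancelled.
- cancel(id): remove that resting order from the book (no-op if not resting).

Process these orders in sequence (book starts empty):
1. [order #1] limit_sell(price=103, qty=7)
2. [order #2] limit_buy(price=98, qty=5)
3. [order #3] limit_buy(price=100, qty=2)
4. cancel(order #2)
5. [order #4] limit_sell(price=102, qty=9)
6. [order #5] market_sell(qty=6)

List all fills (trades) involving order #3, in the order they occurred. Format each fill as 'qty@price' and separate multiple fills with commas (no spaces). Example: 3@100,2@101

Answer: 2@100

Derivation:
After op 1 [order #1] limit_sell(price=103, qty=7): fills=none; bids=[-] asks=[#1:7@103]
After op 2 [order #2] limit_buy(price=98, qty=5): fills=none; bids=[#2:5@98] asks=[#1:7@103]
After op 3 [order #3] limit_buy(price=100, qty=2): fills=none; bids=[#3:2@100 #2:5@98] asks=[#1:7@103]
After op 4 cancel(order #2): fills=none; bids=[#3:2@100] asks=[#1:7@103]
After op 5 [order #4] limit_sell(price=102, qty=9): fills=none; bids=[#3:2@100] asks=[#4:9@102 #1:7@103]
After op 6 [order #5] market_sell(qty=6): fills=#3x#5:2@100; bids=[-] asks=[#4:9@102 #1:7@103]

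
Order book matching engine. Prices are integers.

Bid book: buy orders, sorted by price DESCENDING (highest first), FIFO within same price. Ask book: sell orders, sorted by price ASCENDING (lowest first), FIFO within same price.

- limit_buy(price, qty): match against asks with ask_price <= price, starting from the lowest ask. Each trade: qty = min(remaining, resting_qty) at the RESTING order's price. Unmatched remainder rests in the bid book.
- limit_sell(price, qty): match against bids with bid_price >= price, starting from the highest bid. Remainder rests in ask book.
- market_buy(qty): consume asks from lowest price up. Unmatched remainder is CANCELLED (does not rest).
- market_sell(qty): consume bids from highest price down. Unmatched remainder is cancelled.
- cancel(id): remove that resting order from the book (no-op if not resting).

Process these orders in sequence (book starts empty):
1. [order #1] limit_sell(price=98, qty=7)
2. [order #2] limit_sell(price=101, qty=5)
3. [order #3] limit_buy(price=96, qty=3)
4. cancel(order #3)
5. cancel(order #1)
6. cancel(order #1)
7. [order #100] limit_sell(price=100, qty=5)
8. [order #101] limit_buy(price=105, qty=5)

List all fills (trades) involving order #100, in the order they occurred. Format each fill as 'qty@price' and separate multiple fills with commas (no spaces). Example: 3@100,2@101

After op 1 [order #1] limit_sell(price=98, qty=7): fills=none; bids=[-] asks=[#1:7@98]
After op 2 [order #2] limit_sell(price=101, qty=5): fills=none; bids=[-] asks=[#1:7@98 #2:5@101]
After op 3 [order #3] limit_buy(price=96, qty=3): fills=none; bids=[#3:3@96] asks=[#1:7@98 #2:5@101]
After op 4 cancel(order #3): fills=none; bids=[-] asks=[#1:7@98 #2:5@101]
After op 5 cancel(order #1): fills=none; bids=[-] asks=[#2:5@101]
After op 6 cancel(order #1): fills=none; bids=[-] asks=[#2:5@101]
After op 7 [order #100] limit_sell(price=100, qty=5): fills=none; bids=[-] asks=[#100:5@100 #2:5@101]
After op 8 [order #101] limit_buy(price=105, qty=5): fills=#101x#100:5@100; bids=[-] asks=[#2:5@101]

Answer: 5@100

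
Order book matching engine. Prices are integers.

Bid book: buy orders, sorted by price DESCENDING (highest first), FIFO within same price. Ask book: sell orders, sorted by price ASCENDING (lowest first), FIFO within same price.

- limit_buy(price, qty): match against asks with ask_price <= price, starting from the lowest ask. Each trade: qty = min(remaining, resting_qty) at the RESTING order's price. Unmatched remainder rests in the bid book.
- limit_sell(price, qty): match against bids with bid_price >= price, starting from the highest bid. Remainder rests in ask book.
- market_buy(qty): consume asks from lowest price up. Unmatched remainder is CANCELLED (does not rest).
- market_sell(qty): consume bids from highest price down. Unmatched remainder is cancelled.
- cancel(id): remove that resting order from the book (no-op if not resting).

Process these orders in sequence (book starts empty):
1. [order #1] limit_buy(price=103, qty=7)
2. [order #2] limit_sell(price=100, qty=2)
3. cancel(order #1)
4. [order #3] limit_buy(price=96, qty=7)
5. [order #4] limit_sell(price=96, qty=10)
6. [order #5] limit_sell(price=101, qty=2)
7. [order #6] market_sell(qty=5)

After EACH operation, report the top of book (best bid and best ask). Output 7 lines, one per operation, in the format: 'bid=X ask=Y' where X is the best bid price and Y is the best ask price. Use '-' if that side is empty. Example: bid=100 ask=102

Answer: bid=103 ask=-
bid=103 ask=-
bid=- ask=-
bid=96 ask=-
bid=- ask=96
bid=- ask=96
bid=- ask=96

Derivation:
After op 1 [order #1] limit_buy(price=103, qty=7): fills=none; bids=[#1:7@103] asks=[-]
After op 2 [order #2] limit_sell(price=100, qty=2): fills=#1x#2:2@103; bids=[#1:5@103] asks=[-]
After op 3 cancel(order #1): fills=none; bids=[-] asks=[-]
After op 4 [order #3] limit_buy(price=96, qty=7): fills=none; bids=[#3:7@96] asks=[-]
After op 5 [order #4] limit_sell(price=96, qty=10): fills=#3x#4:7@96; bids=[-] asks=[#4:3@96]
After op 6 [order #5] limit_sell(price=101, qty=2): fills=none; bids=[-] asks=[#4:3@96 #5:2@101]
After op 7 [order #6] market_sell(qty=5): fills=none; bids=[-] asks=[#4:3@96 #5:2@101]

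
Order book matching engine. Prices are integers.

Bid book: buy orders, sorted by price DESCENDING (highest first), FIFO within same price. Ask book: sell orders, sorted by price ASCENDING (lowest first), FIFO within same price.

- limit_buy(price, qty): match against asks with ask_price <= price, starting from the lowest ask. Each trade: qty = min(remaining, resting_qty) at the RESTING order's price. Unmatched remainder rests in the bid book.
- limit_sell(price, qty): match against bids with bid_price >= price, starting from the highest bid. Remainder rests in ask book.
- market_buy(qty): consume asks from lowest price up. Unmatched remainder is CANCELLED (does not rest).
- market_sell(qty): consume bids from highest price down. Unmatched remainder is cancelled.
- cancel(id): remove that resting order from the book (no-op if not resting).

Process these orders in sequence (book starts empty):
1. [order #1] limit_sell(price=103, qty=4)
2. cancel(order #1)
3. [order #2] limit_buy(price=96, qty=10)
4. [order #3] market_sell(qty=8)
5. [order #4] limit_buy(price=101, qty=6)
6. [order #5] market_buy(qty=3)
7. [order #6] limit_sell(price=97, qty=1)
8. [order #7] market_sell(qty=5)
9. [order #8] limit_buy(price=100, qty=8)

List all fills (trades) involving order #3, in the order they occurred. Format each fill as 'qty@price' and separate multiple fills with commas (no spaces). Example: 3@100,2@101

After op 1 [order #1] limit_sell(price=103, qty=4): fills=none; bids=[-] asks=[#1:4@103]
After op 2 cancel(order #1): fills=none; bids=[-] asks=[-]
After op 3 [order #2] limit_buy(price=96, qty=10): fills=none; bids=[#2:10@96] asks=[-]
After op 4 [order #3] market_sell(qty=8): fills=#2x#3:8@96; bids=[#2:2@96] asks=[-]
After op 5 [order #4] limit_buy(price=101, qty=6): fills=none; bids=[#4:6@101 #2:2@96] asks=[-]
After op 6 [order #5] market_buy(qty=3): fills=none; bids=[#4:6@101 #2:2@96] asks=[-]
After op 7 [order #6] limit_sell(price=97, qty=1): fills=#4x#6:1@101; bids=[#4:5@101 #2:2@96] asks=[-]
After op 8 [order #7] market_sell(qty=5): fills=#4x#7:5@101; bids=[#2:2@96] asks=[-]
After op 9 [order #8] limit_buy(price=100, qty=8): fills=none; bids=[#8:8@100 #2:2@96] asks=[-]

Answer: 8@96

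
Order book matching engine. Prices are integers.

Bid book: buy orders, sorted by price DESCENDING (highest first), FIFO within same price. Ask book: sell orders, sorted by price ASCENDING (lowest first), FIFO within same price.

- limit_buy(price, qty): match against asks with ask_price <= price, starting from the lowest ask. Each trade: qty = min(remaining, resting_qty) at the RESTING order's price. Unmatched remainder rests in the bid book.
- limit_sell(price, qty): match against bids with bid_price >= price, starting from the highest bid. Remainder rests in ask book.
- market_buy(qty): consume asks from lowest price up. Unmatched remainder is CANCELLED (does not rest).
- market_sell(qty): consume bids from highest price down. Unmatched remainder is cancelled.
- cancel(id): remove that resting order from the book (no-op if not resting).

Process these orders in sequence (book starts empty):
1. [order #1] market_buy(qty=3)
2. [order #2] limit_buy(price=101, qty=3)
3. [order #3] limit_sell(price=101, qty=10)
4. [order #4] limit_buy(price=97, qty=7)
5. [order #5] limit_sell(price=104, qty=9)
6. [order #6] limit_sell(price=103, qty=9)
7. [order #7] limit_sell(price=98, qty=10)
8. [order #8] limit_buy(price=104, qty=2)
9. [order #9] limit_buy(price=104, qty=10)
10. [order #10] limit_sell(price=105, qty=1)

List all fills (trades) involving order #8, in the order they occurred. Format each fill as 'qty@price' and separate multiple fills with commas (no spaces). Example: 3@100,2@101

After op 1 [order #1] market_buy(qty=3): fills=none; bids=[-] asks=[-]
After op 2 [order #2] limit_buy(price=101, qty=3): fills=none; bids=[#2:3@101] asks=[-]
After op 3 [order #3] limit_sell(price=101, qty=10): fills=#2x#3:3@101; bids=[-] asks=[#3:7@101]
After op 4 [order #4] limit_buy(price=97, qty=7): fills=none; bids=[#4:7@97] asks=[#3:7@101]
After op 5 [order #5] limit_sell(price=104, qty=9): fills=none; bids=[#4:7@97] asks=[#3:7@101 #5:9@104]
After op 6 [order #6] limit_sell(price=103, qty=9): fills=none; bids=[#4:7@97] asks=[#3:7@101 #6:9@103 #5:9@104]
After op 7 [order #7] limit_sell(price=98, qty=10): fills=none; bids=[#4:7@97] asks=[#7:10@98 #3:7@101 #6:9@103 #5:9@104]
After op 8 [order #8] limit_buy(price=104, qty=2): fills=#8x#7:2@98; bids=[#4:7@97] asks=[#7:8@98 #3:7@101 #6:9@103 #5:9@104]
After op 9 [order #9] limit_buy(price=104, qty=10): fills=#9x#7:8@98 #9x#3:2@101; bids=[#4:7@97] asks=[#3:5@101 #6:9@103 #5:9@104]
After op 10 [order #10] limit_sell(price=105, qty=1): fills=none; bids=[#4:7@97] asks=[#3:5@101 #6:9@103 #5:9@104 #10:1@105]

Answer: 2@98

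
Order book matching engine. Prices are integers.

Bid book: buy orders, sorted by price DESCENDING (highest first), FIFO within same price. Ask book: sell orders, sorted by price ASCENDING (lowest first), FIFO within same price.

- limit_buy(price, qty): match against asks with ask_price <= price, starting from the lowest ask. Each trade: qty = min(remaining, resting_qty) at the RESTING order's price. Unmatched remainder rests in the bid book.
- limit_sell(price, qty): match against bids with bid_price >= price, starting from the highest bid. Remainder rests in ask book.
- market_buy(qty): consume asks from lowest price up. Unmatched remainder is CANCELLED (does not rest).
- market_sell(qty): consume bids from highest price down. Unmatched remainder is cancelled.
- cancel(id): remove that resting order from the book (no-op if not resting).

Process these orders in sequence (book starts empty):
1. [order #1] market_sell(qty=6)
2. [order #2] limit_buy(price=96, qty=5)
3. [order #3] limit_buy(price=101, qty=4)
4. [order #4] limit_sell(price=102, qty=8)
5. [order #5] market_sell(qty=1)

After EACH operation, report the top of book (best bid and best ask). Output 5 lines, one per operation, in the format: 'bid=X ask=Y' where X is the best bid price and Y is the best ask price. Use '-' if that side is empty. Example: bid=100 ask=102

After op 1 [order #1] market_sell(qty=6): fills=none; bids=[-] asks=[-]
After op 2 [order #2] limit_buy(price=96, qty=5): fills=none; bids=[#2:5@96] asks=[-]
After op 3 [order #3] limit_buy(price=101, qty=4): fills=none; bids=[#3:4@101 #2:5@96] asks=[-]
After op 4 [order #4] limit_sell(price=102, qty=8): fills=none; bids=[#3:4@101 #2:5@96] asks=[#4:8@102]
After op 5 [order #5] market_sell(qty=1): fills=#3x#5:1@101; bids=[#3:3@101 #2:5@96] asks=[#4:8@102]

Answer: bid=- ask=-
bid=96 ask=-
bid=101 ask=-
bid=101 ask=102
bid=101 ask=102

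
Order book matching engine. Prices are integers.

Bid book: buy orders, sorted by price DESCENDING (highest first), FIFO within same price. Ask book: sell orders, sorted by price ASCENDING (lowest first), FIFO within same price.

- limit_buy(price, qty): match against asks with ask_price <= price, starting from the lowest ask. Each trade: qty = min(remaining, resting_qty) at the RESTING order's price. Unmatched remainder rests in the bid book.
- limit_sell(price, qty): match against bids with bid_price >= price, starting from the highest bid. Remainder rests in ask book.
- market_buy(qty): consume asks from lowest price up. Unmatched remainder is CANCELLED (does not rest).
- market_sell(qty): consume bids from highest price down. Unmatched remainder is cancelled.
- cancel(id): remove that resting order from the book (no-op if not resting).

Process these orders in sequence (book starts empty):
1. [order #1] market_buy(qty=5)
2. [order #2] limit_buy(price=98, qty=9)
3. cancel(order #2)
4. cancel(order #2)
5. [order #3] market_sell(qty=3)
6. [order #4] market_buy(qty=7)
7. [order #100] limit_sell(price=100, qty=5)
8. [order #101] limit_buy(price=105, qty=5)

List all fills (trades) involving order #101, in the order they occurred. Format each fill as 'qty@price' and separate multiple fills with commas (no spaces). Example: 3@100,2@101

After op 1 [order #1] market_buy(qty=5): fills=none; bids=[-] asks=[-]
After op 2 [order #2] limit_buy(price=98, qty=9): fills=none; bids=[#2:9@98] asks=[-]
After op 3 cancel(order #2): fills=none; bids=[-] asks=[-]
After op 4 cancel(order #2): fills=none; bids=[-] asks=[-]
After op 5 [order #3] market_sell(qty=3): fills=none; bids=[-] asks=[-]
After op 6 [order #4] market_buy(qty=7): fills=none; bids=[-] asks=[-]
After op 7 [order #100] limit_sell(price=100, qty=5): fills=none; bids=[-] asks=[#100:5@100]
After op 8 [order #101] limit_buy(price=105, qty=5): fills=#101x#100:5@100; bids=[-] asks=[-]

Answer: 5@100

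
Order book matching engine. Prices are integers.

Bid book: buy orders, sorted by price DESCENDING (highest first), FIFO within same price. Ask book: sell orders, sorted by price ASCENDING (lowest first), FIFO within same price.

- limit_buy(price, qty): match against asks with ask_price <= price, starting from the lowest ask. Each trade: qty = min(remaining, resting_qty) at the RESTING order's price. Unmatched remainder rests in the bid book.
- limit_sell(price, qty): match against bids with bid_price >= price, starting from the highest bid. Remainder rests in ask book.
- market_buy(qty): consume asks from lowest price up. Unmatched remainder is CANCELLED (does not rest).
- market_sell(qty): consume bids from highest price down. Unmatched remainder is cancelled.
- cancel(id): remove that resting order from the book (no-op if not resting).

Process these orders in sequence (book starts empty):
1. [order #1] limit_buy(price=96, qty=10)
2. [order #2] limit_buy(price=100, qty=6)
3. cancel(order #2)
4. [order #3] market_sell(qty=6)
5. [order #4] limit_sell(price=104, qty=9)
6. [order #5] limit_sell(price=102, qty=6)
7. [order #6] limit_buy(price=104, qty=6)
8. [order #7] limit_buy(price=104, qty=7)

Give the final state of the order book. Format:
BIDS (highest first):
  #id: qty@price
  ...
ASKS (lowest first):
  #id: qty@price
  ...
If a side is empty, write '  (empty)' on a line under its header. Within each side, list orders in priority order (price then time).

After op 1 [order #1] limit_buy(price=96, qty=10): fills=none; bids=[#1:10@96] asks=[-]
After op 2 [order #2] limit_buy(price=100, qty=6): fills=none; bids=[#2:6@100 #1:10@96] asks=[-]
After op 3 cancel(order #2): fills=none; bids=[#1:10@96] asks=[-]
After op 4 [order #3] market_sell(qty=6): fills=#1x#3:6@96; bids=[#1:4@96] asks=[-]
After op 5 [order #4] limit_sell(price=104, qty=9): fills=none; bids=[#1:4@96] asks=[#4:9@104]
After op 6 [order #5] limit_sell(price=102, qty=6): fills=none; bids=[#1:4@96] asks=[#5:6@102 #4:9@104]
After op 7 [order #6] limit_buy(price=104, qty=6): fills=#6x#5:6@102; bids=[#1:4@96] asks=[#4:9@104]
After op 8 [order #7] limit_buy(price=104, qty=7): fills=#7x#4:7@104; bids=[#1:4@96] asks=[#4:2@104]

Answer: BIDS (highest first):
  #1: 4@96
ASKS (lowest first):
  #4: 2@104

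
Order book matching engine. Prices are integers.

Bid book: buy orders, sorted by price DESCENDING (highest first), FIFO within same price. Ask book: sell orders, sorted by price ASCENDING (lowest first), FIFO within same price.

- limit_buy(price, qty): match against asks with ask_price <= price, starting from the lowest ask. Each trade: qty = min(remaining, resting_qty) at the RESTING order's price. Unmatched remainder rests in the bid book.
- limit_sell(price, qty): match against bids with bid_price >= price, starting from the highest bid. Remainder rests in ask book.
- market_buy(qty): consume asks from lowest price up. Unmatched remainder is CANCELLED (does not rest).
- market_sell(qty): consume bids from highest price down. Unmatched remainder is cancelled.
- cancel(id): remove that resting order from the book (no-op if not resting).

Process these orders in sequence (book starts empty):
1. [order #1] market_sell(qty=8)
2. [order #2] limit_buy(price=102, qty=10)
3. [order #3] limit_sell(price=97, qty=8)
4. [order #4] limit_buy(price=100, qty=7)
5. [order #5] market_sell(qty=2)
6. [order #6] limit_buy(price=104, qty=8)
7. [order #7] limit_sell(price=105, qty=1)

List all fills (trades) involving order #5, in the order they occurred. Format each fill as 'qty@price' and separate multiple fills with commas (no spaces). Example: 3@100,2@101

Answer: 2@102

Derivation:
After op 1 [order #1] market_sell(qty=8): fills=none; bids=[-] asks=[-]
After op 2 [order #2] limit_buy(price=102, qty=10): fills=none; bids=[#2:10@102] asks=[-]
After op 3 [order #3] limit_sell(price=97, qty=8): fills=#2x#3:8@102; bids=[#2:2@102] asks=[-]
After op 4 [order #4] limit_buy(price=100, qty=7): fills=none; bids=[#2:2@102 #4:7@100] asks=[-]
After op 5 [order #5] market_sell(qty=2): fills=#2x#5:2@102; bids=[#4:7@100] asks=[-]
After op 6 [order #6] limit_buy(price=104, qty=8): fills=none; bids=[#6:8@104 #4:7@100] asks=[-]
After op 7 [order #7] limit_sell(price=105, qty=1): fills=none; bids=[#6:8@104 #4:7@100] asks=[#7:1@105]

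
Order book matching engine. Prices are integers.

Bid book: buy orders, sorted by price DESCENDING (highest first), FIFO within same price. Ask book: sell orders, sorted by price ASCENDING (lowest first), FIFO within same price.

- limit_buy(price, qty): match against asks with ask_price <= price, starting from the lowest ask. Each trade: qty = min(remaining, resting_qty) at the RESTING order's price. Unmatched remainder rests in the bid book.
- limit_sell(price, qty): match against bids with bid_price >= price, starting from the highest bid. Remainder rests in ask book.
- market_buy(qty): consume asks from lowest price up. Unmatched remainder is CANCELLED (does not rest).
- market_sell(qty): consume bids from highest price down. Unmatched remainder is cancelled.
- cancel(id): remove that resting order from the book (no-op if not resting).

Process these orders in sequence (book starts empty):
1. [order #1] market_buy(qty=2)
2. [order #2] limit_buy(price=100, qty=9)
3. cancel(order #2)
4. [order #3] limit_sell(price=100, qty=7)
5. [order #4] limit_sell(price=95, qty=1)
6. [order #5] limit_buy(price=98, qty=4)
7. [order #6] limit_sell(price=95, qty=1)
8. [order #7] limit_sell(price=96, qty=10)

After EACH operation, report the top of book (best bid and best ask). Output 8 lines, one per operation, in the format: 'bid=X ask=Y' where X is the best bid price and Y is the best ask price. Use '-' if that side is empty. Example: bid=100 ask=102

After op 1 [order #1] market_buy(qty=2): fills=none; bids=[-] asks=[-]
After op 2 [order #2] limit_buy(price=100, qty=9): fills=none; bids=[#2:9@100] asks=[-]
After op 3 cancel(order #2): fills=none; bids=[-] asks=[-]
After op 4 [order #3] limit_sell(price=100, qty=7): fills=none; bids=[-] asks=[#3:7@100]
After op 5 [order #4] limit_sell(price=95, qty=1): fills=none; bids=[-] asks=[#4:1@95 #3:7@100]
After op 6 [order #5] limit_buy(price=98, qty=4): fills=#5x#4:1@95; bids=[#5:3@98] asks=[#3:7@100]
After op 7 [order #6] limit_sell(price=95, qty=1): fills=#5x#6:1@98; bids=[#5:2@98] asks=[#3:7@100]
After op 8 [order #7] limit_sell(price=96, qty=10): fills=#5x#7:2@98; bids=[-] asks=[#7:8@96 #3:7@100]

Answer: bid=- ask=-
bid=100 ask=-
bid=- ask=-
bid=- ask=100
bid=- ask=95
bid=98 ask=100
bid=98 ask=100
bid=- ask=96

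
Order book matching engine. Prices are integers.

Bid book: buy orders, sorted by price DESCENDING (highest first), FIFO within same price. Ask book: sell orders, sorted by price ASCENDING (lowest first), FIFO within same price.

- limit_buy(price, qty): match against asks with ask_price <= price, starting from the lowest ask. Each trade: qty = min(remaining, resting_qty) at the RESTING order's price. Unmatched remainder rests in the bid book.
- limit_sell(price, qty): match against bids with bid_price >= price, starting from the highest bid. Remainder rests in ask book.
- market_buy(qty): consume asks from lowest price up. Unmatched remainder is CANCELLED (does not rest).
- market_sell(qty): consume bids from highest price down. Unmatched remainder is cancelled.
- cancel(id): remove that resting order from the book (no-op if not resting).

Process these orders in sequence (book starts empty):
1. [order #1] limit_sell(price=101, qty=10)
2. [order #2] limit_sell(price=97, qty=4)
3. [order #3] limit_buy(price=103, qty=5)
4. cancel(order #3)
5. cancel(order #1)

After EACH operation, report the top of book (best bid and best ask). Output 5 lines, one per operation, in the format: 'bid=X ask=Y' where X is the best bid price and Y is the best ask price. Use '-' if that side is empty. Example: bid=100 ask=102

Answer: bid=- ask=101
bid=- ask=97
bid=- ask=101
bid=- ask=101
bid=- ask=-

Derivation:
After op 1 [order #1] limit_sell(price=101, qty=10): fills=none; bids=[-] asks=[#1:10@101]
After op 2 [order #2] limit_sell(price=97, qty=4): fills=none; bids=[-] asks=[#2:4@97 #1:10@101]
After op 3 [order #3] limit_buy(price=103, qty=5): fills=#3x#2:4@97 #3x#1:1@101; bids=[-] asks=[#1:9@101]
After op 4 cancel(order #3): fills=none; bids=[-] asks=[#1:9@101]
After op 5 cancel(order #1): fills=none; bids=[-] asks=[-]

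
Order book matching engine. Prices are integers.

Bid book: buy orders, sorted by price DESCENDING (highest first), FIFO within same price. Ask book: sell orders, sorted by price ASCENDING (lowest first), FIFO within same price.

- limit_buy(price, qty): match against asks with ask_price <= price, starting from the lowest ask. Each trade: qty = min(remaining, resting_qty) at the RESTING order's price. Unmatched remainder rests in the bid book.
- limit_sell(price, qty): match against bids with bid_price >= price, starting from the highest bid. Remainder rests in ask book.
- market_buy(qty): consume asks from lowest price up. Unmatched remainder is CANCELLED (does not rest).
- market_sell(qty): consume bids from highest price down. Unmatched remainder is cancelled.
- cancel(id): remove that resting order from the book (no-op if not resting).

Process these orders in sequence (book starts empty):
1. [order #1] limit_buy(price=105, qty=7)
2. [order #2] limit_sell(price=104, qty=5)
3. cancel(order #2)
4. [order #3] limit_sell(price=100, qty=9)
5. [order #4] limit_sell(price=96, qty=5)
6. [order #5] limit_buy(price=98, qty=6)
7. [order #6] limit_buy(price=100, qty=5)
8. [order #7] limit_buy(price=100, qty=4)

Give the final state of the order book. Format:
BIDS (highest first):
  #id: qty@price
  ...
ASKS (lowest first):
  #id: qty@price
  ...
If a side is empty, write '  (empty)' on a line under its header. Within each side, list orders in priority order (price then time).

Answer: BIDS (highest first):
  #7: 2@100
  #5: 1@98
ASKS (lowest first):
  (empty)

Derivation:
After op 1 [order #1] limit_buy(price=105, qty=7): fills=none; bids=[#1:7@105] asks=[-]
After op 2 [order #2] limit_sell(price=104, qty=5): fills=#1x#2:5@105; bids=[#1:2@105] asks=[-]
After op 3 cancel(order #2): fills=none; bids=[#1:2@105] asks=[-]
After op 4 [order #3] limit_sell(price=100, qty=9): fills=#1x#3:2@105; bids=[-] asks=[#3:7@100]
After op 5 [order #4] limit_sell(price=96, qty=5): fills=none; bids=[-] asks=[#4:5@96 #3:7@100]
After op 6 [order #5] limit_buy(price=98, qty=6): fills=#5x#4:5@96; bids=[#5:1@98] asks=[#3:7@100]
After op 7 [order #6] limit_buy(price=100, qty=5): fills=#6x#3:5@100; bids=[#5:1@98] asks=[#3:2@100]
After op 8 [order #7] limit_buy(price=100, qty=4): fills=#7x#3:2@100; bids=[#7:2@100 #5:1@98] asks=[-]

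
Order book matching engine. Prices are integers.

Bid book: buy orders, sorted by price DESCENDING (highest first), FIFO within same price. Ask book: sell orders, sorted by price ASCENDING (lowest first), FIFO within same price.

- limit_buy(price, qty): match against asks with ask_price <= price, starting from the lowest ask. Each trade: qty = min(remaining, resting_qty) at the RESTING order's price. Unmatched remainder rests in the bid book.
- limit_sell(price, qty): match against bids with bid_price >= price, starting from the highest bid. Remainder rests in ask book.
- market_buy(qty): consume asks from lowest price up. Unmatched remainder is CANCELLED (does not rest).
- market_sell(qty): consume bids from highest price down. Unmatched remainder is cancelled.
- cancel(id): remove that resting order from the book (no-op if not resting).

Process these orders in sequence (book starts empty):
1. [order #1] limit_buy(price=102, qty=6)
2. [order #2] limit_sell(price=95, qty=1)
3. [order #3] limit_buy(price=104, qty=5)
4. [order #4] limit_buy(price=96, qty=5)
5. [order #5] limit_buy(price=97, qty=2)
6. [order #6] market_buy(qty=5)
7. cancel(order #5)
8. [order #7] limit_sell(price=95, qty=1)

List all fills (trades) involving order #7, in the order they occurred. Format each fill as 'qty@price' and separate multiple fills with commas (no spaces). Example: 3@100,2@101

Answer: 1@104

Derivation:
After op 1 [order #1] limit_buy(price=102, qty=6): fills=none; bids=[#1:6@102] asks=[-]
After op 2 [order #2] limit_sell(price=95, qty=1): fills=#1x#2:1@102; bids=[#1:5@102] asks=[-]
After op 3 [order #3] limit_buy(price=104, qty=5): fills=none; bids=[#3:5@104 #1:5@102] asks=[-]
After op 4 [order #4] limit_buy(price=96, qty=5): fills=none; bids=[#3:5@104 #1:5@102 #4:5@96] asks=[-]
After op 5 [order #5] limit_buy(price=97, qty=2): fills=none; bids=[#3:5@104 #1:5@102 #5:2@97 #4:5@96] asks=[-]
After op 6 [order #6] market_buy(qty=5): fills=none; bids=[#3:5@104 #1:5@102 #5:2@97 #4:5@96] asks=[-]
After op 7 cancel(order #5): fills=none; bids=[#3:5@104 #1:5@102 #4:5@96] asks=[-]
After op 8 [order #7] limit_sell(price=95, qty=1): fills=#3x#7:1@104; bids=[#3:4@104 #1:5@102 #4:5@96] asks=[-]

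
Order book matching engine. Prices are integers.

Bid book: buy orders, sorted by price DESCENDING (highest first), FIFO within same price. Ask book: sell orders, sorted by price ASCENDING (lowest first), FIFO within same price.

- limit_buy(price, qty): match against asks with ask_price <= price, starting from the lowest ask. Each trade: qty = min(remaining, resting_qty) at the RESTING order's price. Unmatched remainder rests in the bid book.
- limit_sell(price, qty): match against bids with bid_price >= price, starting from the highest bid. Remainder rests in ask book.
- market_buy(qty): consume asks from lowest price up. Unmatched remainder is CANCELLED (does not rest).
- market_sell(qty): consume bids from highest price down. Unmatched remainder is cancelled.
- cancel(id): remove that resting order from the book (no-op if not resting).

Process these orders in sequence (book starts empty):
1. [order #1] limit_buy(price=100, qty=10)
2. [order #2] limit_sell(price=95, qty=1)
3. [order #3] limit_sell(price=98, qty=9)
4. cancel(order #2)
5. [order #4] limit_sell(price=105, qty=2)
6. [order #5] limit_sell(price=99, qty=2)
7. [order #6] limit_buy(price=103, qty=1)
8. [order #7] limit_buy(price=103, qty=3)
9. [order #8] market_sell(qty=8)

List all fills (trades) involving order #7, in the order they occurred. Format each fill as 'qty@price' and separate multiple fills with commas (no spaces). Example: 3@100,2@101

Answer: 1@99,2@103

Derivation:
After op 1 [order #1] limit_buy(price=100, qty=10): fills=none; bids=[#1:10@100] asks=[-]
After op 2 [order #2] limit_sell(price=95, qty=1): fills=#1x#2:1@100; bids=[#1:9@100] asks=[-]
After op 3 [order #3] limit_sell(price=98, qty=9): fills=#1x#3:9@100; bids=[-] asks=[-]
After op 4 cancel(order #2): fills=none; bids=[-] asks=[-]
After op 5 [order #4] limit_sell(price=105, qty=2): fills=none; bids=[-] asks=[#4:2@105]
After op 6 [order #5] limit_sell(price=99, qty=2): fills=none; bids=[-] asks=[#5:2@99 #4:2@105]
After op 7 [order #6] limit_buy(price=103, qty=1): fills=#6x#5:1@99; bids=[-] asks=[#5:1@99 #4:2@105]
After op 8 [order #7] limit_buy(price=103, qty=3): fills=#7x#5:1@99; bids=[#7:2@103] asks=[#4:2@105]
After op 9 [order #8] market_sell(qty=8): fills=#7x#8:2@103; bids=[-] asks=[#4:2@105]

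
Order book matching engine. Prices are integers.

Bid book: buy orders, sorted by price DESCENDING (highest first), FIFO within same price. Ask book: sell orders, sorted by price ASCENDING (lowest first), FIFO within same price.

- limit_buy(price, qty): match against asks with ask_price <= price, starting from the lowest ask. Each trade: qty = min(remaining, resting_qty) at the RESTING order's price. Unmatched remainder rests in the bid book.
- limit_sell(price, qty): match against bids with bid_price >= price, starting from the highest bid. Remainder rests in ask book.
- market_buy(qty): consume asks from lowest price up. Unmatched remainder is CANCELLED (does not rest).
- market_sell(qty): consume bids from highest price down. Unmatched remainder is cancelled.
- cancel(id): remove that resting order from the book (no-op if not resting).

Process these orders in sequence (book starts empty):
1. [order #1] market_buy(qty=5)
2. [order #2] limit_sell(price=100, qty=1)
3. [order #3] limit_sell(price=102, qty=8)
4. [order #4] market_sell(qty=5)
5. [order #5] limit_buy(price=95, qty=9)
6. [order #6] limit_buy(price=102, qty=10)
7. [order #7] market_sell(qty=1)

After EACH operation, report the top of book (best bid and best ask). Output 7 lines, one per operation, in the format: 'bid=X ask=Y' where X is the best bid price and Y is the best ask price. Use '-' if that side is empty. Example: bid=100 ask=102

After op 1 [order #1] market_buy(qty=5): fills=none; bids=[-] asks=[-]
After op 2 [order #2] limit_sell(price=100, qty=1): fills=none; bids=[-] asks=[#2:1@100]
After op 3 [order #3] limit_sell(price=102, qty=8): fills=none; bids=[-] asks=[#2:1@100 #3:8@102]
After op 4 [order #4] market_sell(qty=5): fills=none; bids=[-] asks=[#2:1@100 #3:8@102]
After op 5 [order #5] limit_buy(price=95, qty=9): fills=none; bids=[#5:9@95] asks=[#2:1@100 #3:8@102]
After op 6 [order #6] limit_buy(price=102, qty=10): fills=#6x#2:1@100 #6x#3:8@102; bids=[#6:1@102 #5:9@95] asks=[-]
After op 7 [order #7] market_sell(qty=1): fills=#6x#7:1@102; bids=[#5:9@95] asks=[-]

Answer: bid=- ask=-
bid=- ask=100
bid=- ask=100
bid=- ask=100
bid=95 ask=100
bid=102 ask=-
bid=95 ask=-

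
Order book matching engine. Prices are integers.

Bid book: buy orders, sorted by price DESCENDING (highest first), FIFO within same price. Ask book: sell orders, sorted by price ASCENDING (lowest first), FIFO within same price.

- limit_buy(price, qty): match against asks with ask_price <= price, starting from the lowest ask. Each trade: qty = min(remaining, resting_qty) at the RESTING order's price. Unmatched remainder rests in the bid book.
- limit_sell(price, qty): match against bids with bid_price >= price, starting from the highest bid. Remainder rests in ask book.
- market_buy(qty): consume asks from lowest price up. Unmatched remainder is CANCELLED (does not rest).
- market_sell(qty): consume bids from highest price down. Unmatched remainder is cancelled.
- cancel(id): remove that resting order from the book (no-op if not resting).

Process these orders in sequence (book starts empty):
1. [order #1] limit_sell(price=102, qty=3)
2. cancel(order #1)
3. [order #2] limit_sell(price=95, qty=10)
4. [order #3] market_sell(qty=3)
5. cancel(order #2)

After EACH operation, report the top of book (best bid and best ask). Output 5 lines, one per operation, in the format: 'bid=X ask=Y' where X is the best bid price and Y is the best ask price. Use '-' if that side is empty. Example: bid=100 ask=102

After op 1 [order #1] limit_sell(price=102, qty=3): fills=none; bids=[-] asks=[#1:3@102]
After op 2 cancel(order #1): fills=none; bids=[-] asks=[-]
After op 3 [order #2] limit_sell(price=95, qty=10): fills=none; bids=[-] asks=[#2:10@95]
After op 4 [order #3] market_sell(qty=3): fills=none; bids=[-] asks=[#2:10@95]
After op 5 cancel(order #2): fills=none; bids=[-] asks=[-]

Answer: bid=- ask=102
bid=- ask=-
bid=- ask=95
bid=- ask=95
bid=- ask=-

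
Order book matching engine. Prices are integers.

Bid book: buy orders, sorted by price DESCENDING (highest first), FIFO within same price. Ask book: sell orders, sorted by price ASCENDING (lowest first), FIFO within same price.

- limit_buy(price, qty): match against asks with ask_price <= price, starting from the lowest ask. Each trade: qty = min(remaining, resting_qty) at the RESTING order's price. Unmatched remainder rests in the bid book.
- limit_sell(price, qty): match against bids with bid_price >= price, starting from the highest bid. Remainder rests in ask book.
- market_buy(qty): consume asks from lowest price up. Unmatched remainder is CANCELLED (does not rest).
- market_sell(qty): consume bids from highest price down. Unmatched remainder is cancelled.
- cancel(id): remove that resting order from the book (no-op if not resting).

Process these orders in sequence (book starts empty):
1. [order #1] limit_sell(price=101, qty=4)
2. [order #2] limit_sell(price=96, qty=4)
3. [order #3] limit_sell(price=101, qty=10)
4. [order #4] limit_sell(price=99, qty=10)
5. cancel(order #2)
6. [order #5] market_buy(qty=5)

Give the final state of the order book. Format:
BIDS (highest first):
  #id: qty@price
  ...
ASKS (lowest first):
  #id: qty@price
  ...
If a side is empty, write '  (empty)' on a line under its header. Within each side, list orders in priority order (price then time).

After op 1 [order #1] limit_sell(price=101, qty=4): fills=none; bids=[-] asks=[#1:4@101]
After op 2 [order #2] limit_sell(price=96, qty=4): fills=none; bids=[-] asks=[#2:4@96 #1:4@101]
After op 3 [order #3] limit_sell(price=101, qty=10): fills=none; bids=[-] asks=[#2:4@96 #1:4@101 #3:10@101]
After op 4 [order #4] limit_sell(price=99, qty=10): fills=none; bids=[-] asks=[#2:4@96 #4:10@99 #1:4@101 #3:10@101]
After op 5 cancel(order #2): fills=none; bids=[-] asks=[#4:10@99 #1:4@101 #3:10@101]
After op 6 [order #5] market_buy(qty=5): fills=#5x#4:5@99; bids=[-] asks=[#4:5@99 #1:4@101 #3:10@101]

Answer: BIDS (highest first):
  (empty)
ASKS (lowest first):
  #4: 5@99
  #1: 4@101
  #3: 10@101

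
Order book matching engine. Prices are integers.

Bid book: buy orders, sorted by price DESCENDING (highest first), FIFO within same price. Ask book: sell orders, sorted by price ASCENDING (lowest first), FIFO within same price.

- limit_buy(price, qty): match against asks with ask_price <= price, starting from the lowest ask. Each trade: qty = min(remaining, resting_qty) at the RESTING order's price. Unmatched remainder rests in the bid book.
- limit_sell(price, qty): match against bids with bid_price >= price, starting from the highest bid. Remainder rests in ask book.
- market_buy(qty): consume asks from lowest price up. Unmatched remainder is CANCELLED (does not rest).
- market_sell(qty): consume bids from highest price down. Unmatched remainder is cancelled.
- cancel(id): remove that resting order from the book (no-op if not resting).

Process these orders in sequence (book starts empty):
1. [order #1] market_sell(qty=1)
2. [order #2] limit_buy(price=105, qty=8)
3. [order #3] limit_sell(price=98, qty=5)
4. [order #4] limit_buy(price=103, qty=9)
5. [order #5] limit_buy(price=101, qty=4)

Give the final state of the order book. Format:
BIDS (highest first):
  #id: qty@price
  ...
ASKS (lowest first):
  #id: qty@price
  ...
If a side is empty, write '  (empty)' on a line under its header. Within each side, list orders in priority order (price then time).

Answer: BIDS (highest first):
  #2: 3@105
  #4: 9@103
  #5: 4@101
ASKS (lowest first):
  (empty)

Derivation:
After op 1 [order #1] market_sell(qty=1): fills=none; bids=[-] asks=[-]
After op 2 [order #2] limit_buy(price=105, qty=8): fills=none; bids=[#2:8@105] asks=[-]
After op 3 [order #3] limit_sell(price=98, qty=5): fills=#2x#3:5@105; bids=[#2:3@105] asks=[-]
After op 4 [order #4] limit_buy(price=103, qty=9): fills=none; bids=[#2:3@105 #4:9@103] asks=[-]
After op 5 [order #5] limit_buy(price=101, qty=4): fills=none; bids=[#2:3@105 #4:9@103 #5:4@101] asks=[-]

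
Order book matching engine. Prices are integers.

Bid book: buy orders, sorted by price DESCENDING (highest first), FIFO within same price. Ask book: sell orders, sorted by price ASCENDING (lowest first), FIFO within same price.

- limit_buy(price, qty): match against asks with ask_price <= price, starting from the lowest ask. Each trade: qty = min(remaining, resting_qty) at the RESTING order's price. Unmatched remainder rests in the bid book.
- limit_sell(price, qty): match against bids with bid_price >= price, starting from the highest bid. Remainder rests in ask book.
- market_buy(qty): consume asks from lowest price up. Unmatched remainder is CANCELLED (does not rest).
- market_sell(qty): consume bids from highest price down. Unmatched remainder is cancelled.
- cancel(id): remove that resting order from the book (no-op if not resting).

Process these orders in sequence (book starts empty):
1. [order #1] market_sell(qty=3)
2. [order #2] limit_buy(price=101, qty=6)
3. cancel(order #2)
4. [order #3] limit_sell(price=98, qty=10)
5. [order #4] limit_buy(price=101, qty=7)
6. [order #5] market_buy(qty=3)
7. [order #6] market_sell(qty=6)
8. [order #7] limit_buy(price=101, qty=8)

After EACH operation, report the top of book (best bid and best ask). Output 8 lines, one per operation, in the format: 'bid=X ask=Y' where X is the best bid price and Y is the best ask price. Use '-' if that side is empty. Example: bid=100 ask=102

After op 1 [order #1] market_sell(qty=3): fills=none; bids=[-] asks=[-]
After op 2 [order #2] limit_buy(price=101, qty=6): fills=none; bids=[#2:6@101] asks=[-]
After op 3 cancel(order #2): fills=none; bids=[-] asks=[-]
After op 4 [order #3] limit_sell(price=98, qty=10): fills=none; bids=[-] asks=[#3:10@98]
After op 5 [order #4] limit_buy(price=101, qty=7): fills=#4x#3:7@98; bids=[-] asks=[#3:3@98]
After op 6 [order #5] market_buy(qty=3): fills=#5x#3:3@98; bids=[-] asks=[-]
After op 7 [order #6] market_sell(qty=6): fills=none; bids=[-] asks=[-]
After op 8 [order #7] limit_buy(price=101, qty=8): fills=none; bids=[#7:8@101] asks=[-]

Answer: bid=- ask=-
bid=101 ask=-
bid=- ask=-
bid=- ask=98
bid=- ask=98
bid=- ask=-
bid=- ask=-
bid=101 ask=-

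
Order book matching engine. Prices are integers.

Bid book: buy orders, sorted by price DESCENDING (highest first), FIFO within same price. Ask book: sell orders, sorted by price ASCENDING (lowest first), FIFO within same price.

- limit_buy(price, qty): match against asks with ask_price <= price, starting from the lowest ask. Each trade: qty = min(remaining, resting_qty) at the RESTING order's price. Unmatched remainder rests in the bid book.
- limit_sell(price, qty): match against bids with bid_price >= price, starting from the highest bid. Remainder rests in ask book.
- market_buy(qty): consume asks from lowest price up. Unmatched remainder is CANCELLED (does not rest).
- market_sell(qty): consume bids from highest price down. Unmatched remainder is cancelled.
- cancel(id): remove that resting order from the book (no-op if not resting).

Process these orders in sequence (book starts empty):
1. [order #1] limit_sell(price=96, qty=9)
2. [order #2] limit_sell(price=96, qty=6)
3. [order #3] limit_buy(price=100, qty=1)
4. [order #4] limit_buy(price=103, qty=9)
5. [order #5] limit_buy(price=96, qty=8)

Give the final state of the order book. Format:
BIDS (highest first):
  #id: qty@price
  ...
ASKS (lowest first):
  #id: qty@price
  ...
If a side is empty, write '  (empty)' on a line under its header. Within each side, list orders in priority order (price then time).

Answer: BIDS (highest first):
  #5: 3@96
ASKS (lowest first):
  (empty)

Derivation:
After op 1 [order #1] limit_sell(price=96, qty=9): fills=none; bids=[-] asks=[#1:9@96]
After op 2 [order #2] limit_sell(price=96, qty=6): fills=none; bids=[-] asks=[#1:9@96 #2:6@96]
After op 3 [order #3] limit_buy(price=100, qty=1): fills=#3x#1:1@96; bids=[-] asks=[#1:8@96 #2:6@96]
After op 4 [order #4] limit_buy(price=103, qty=9): fills=#4x#1:8@96 #4x#2:1@96; bids=[-] asks=[#2:5@96]
After op 5 [order #5] limit_buy(price=96, qty=8): fills=#5x#2:5@96; bids=[#5:3@96] asks=[-]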